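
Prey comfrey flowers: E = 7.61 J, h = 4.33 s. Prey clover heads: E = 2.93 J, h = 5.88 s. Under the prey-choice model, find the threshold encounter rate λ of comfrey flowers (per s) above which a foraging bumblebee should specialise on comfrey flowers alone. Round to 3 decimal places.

0.091 per s

The zero-one rule: include clover heads iff E₂/h₂ > λE₁/(1+λh₁). Equality gives the switch point.
λE₁h₂ = E₂ + λE₂h₁ ⇒ λ = E₂/(E₁h₂ − E₂h₁) = 2.93/(44.75 − 12.69) = 0.09139 per s.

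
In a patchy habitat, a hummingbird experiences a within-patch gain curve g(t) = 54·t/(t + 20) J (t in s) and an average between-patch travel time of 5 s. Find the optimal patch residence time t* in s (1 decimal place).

10.0 s

Maximise g(t)/(T+t): set derivative to zero → g'(t)(T+t) = g(t).
g'(t) = 54·20/(t + 20)². Setting 54·20/(t+20)² = 54t/[(t+20)(5+t)] gives 20(5+t) = t(t+20), so t² = 20×5 = 100.
t* = √100 = 10 s.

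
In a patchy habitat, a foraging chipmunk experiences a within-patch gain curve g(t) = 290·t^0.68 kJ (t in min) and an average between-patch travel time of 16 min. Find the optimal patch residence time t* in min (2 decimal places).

Maximise g(t)/(T+t): set derivative to zero → g'(t)(T+t) = g(t).
g'(t) = 0.68·290·t^-0.32. Setting 0.68·290·t^-0.32 = 290·t^0.68/(16+t) gives 0.68(16+t) = t, so 0.32·t = 0.68×16.
t* = 0.68×16/0.32 = 34 min.

34.00 min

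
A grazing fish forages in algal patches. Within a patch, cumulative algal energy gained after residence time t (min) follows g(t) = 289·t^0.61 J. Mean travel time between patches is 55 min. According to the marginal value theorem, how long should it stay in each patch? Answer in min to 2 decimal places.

By the marginal value theorem, leave when the instantaneous gain rate g'(t) equals the habitat-wide average g(t)/(T + t).
g'(t) = 0.61·289·t^-0.39. Setting 0.61·289·t^-0.39 = 289·t^0.61/(55+t) gives 0.61(55+t) = t, so 0.39·t = 0.61×55.
t* = 0.61×55/0.39 = 86.03 min.

86.03 min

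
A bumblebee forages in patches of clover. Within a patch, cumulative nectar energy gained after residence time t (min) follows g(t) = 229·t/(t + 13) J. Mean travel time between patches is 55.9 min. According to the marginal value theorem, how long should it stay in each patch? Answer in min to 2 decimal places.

Maximise g(t)/(T+t): set derivative to zero → g'(t)(T+t) = g(t).
g'(t) = 229·13/(t + 13)². Setting 229·13/(t+13)² = 229t/[(t+13)(55.9+t)] gives 13(55.9+t) = t(t+13), so t² = 13×55.9 = 726.7.
t* = √726.7 = 26.96 min.

26.96 min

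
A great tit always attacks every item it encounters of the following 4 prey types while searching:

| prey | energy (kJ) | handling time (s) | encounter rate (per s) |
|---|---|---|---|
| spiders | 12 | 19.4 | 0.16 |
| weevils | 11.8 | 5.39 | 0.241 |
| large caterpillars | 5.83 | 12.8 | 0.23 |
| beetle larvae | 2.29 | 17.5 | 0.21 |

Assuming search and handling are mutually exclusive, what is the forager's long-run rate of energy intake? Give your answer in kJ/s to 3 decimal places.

0.548 kJ/s

Energy encountered per unit search time: 0.16×12 + 0.241×11.8 + 0.23×5.83 + 0.21×2.29 = 6.586 kJ/s.
Handling time per unit search time: 0.16×19.4 + 0.241×5.39 + 0.23×12.8 + 0.21×17.5 = 11.02.
Rate = 6.586/(1 + 11.02) = 0.5478 kJ/s.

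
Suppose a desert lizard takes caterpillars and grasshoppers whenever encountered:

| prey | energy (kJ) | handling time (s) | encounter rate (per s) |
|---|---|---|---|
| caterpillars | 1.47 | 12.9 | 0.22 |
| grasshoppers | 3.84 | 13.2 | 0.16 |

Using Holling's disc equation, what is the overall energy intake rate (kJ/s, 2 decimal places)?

R = (0.22×1.47 + 0.16×3.84) / (1 + 0.22×12.9 + 0.16×13.2) = 0.9378/5.95 = 0.1576 kJ/s.

0.16 kJ/s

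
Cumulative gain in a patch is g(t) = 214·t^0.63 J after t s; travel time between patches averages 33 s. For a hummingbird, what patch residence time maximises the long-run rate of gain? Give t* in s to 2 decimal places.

Optimal t* satisfies g'(t*) = g(t*)/(T + t*).
g'(t) = 0.63·214·t^-0.37. Setting 0.63·214·t^-0.37 = 214·t^0.63/(33+t) gives 0.63(33+t) = t, so 0.37·t = 0.63×33.
t* = 0.63×33/0.37 = 56.19 s.

56.19 s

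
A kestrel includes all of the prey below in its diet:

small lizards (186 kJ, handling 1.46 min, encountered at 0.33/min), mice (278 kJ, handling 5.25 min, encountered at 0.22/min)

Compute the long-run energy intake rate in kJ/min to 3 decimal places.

46.473 kJ/min

Energy encountered per unit search time: 0.33×186 + 0.22×278 = 122.5 kJ/min.
Handling time per unit search time: 0.33×1.46 + 0.22×5.25 = 1.637.
Rate = 122.5/(1 + 1.637) = 46.47 kJ/min.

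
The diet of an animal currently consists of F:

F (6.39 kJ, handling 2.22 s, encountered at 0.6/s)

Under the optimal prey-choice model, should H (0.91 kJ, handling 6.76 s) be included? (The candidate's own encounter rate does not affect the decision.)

Intake rate on the current diet: R = (0.6×6.39) / (1 + 0.6×2.22) = 3.834/2.332 = 1.644 kJ/s.
H: E/h = 0.91/6.76 = 0.1346 kJ/s.
Since 0.1346 < R, time spent handling H is better spent searching.

No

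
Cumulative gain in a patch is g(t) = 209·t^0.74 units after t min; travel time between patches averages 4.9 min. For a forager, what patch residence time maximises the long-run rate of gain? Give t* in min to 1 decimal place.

13.9 min

By the marginal value theorem, leave when the instantaneous gain rate g'(t) equals the habitat-wide average g(t)/(T + t).
g'(t) = 0.74·209·t^-0.26. Setting 0.74·209·t^-0.26 = 209·t^0.74/(4.9+t) gives 0.74(4.9+t) = t, so 0.26·t = 0.74×4.9.
t* = 0.74×4.9/0.26 = 13.95 min.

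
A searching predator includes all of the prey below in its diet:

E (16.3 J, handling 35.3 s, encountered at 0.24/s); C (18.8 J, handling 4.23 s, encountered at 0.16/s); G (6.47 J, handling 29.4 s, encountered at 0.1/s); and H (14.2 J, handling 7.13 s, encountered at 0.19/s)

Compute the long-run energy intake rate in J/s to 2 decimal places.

0.71 J/s

R = Σλ_iE_i / (1 + Σλ_ih_i)
Numerator: 0.24×16.3 + 0.16×18.8 + 0.1×6.47 + 0.19×14.2 = 10.27
Denominator: 1 + 0.24×35.3 + 0.16×4.23 + 0.1×29.4 + 0.19×7.13 = 14.44
R = 10.27/14.44 = 0.7107 J/s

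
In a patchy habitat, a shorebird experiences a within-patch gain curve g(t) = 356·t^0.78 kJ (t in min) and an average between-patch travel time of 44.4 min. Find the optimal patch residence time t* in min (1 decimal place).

157.4 min

By the marginal value theorem, leave when the instantaneous gain rate g'(t) equals the habitat-wide average g(t)/(T + t).
g'(t) = 0.78·356·t^-0.22. Setting 0.78·356·t^-0.22 = 356·t^0.78/(44.4+t) gives 0.78(44.4+t) = t, so 0.22·t = 0.78×44.4.
t* = 0.78×44.4/0.22 = 157.4 min.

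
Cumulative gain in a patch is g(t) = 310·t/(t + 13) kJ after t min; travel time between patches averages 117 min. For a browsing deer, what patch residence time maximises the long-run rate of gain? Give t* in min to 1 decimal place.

39.0 min

Maximise g(t)/(T+t): set derivative to zero → g'(t)(T+t) = g(t).
g'(t) = 310·13/(t + 13)². Setting 310·13/(t+13)² = 310t/[(t+13)(117+t)] gives 13(117+t) = t(t+13), so t² = 13×117 = 1521.
t* = √1521 = 39 min.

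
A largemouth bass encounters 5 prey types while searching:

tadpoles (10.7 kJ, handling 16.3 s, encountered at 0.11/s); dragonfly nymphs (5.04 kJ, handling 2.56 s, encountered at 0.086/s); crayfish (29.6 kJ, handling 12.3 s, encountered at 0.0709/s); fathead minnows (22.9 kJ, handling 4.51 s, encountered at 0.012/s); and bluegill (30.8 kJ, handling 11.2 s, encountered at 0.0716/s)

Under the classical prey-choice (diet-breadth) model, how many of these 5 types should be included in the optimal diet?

4

Profitabilities (E/h, kJ/s): fathead minnows 5.08, bluegill 2.75, crayfish 2.41, dragonfly nymphs 1.97, tadpoles 0.656. Add prey in this order while the next type's profitability exceeds the intake rate on those already taken.
Rate on top 1: 0.2607. bluegill: 2.75 > 0.2607 → include.
Rate on top 2: 1.336. crayfish: 2.41 > 1.336 → include.
Rate on top 3: 1.678. dragonfly nymphs: 1.97 > 1.678 → include.
Rate on top 4: 1.7. tadpoles: 0.656 < 1.7 → exclude; stop.
Optimal diet: fathead minnows, bluegill, crayfish, dragonfly nymphs — 4 of 5 types.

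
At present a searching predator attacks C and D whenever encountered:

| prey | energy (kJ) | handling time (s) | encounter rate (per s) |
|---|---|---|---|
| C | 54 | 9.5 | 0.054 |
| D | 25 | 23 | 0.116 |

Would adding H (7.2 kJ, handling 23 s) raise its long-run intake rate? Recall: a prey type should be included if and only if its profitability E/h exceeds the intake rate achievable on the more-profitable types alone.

Current rate: (0.054×54 + 0.116×25)/(1 + 0.054×9.5 + 0.116×23) = 1.391 kJ/s.
Profitability of H: 7.2/23 = 0.313 kJ/s.
0.313 < 1.391, so adding H would lower the average — exclude it.

No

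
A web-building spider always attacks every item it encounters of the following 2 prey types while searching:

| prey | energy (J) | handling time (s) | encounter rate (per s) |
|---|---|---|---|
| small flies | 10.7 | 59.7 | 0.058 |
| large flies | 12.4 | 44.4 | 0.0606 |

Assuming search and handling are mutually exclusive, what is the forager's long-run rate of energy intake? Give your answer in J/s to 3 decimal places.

0.192 J/s

R = Σλ_iE_i / (1 + Σλ_ih_i)
Numerator: 0.058×10.7 + 0.0606×12.4 = 1.372
Denominator: 1 + 0.058×59.7 + 0.0606×44.4 = 7.153
R = 1.372/7.153 = 0.1918 J/s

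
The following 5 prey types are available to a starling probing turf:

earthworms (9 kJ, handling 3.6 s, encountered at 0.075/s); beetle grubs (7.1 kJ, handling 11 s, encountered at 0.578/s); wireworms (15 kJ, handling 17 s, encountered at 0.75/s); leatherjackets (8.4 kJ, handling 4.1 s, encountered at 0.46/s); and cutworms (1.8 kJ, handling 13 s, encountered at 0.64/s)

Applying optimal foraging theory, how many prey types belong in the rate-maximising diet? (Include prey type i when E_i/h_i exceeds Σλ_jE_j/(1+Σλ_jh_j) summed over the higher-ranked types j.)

2

Rank by E/h (kJ/s): earthworms 2.5, leatherjackets 2.05, wireworms 0.882, beetle grubs 0.645, cutworms 0.138. Include each in turn until the next type's E/h falls below the running intake rate.
Rate on top 1: 0.5315. leatherjackets: 2.05 > 0.5315 → include.
Rate on top 2: 1.438. wireworms: 0.882 < 1.438 → exclude; stop.
Optimal diet: earthworms, leatherjackets — 2 of 5 types.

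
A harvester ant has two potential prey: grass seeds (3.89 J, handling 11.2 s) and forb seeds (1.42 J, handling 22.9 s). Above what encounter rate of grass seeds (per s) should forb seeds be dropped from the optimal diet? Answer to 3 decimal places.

The zero-one rule: include forb seeds iff E₂/h₂ > λE₁/(1+λh₁). Equality gives the switch point.
λE₁h₂ = E₂ + λE₂h₁ ⇒ λ = E₂/(E₁h₂ − E₂h₁) = 1.42/(89.08 − 15.9) = 0.01941 per s.

0.019 per s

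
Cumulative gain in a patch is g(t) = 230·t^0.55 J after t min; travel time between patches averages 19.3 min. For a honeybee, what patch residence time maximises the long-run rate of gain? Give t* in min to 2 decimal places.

23.59 min

Optimal t* satisfies g'(t*) = g(t*)/(T + t*).
g'(t) = 0.55·230·t^-0.45. Setting 0.55·230·t^-0.45 = 230·t^0.55/(19.3+t) gives 0.55(19.3+t) = t, so 0.45·t = 0.55×19.3.
t* = 0.55×19.3/0.45 = 23.59 min.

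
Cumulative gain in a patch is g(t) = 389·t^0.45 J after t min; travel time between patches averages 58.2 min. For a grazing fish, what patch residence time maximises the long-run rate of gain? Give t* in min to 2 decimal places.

Optimal t* satisfies g'(t*) = g(t*)/(T + t*).
g'(t) = 0.45·389·t^-0.55. Setting 0.45·389·t^-0.55 = 389·t^0.45/(58.2+t) gives 0.45(58.2+t) = t, so 0.55·t = 0.45×58.2.
t* = 0.45×58.2/0.55 = 47.62 min.

47.62 min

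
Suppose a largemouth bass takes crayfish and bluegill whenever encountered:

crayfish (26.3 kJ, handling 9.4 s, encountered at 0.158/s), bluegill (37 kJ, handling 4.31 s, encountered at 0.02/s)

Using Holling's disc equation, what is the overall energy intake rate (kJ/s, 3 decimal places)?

R = (0.158×26.3 + 0.02×37) / (1 + 0.158×9.4 + 0.02×4.31) = 4.895/2.571 = 1.904 kJ/s.

1.904 kJ/s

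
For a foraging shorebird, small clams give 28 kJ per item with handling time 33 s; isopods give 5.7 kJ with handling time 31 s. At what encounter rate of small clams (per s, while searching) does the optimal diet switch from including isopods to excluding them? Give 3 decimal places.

At the threshold, the rate on small clams alone equals the profitability of isopods: λ·28/(1 + λ·33) = 5.7/31 = 0.1839.
Rearranging, λ(28 − 0.1839×33) = 0.1839, so λ = 0.1839/21.93 = 0.008384 per s.

0.008 per s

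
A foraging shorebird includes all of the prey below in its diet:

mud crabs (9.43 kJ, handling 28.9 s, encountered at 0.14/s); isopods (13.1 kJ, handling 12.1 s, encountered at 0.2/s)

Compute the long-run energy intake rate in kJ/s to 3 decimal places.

0.528 kJ/s

Energy encountered per unit search time: 0.14×9.43 + 0.2×13.1 = 3.94 kJ/s.
Handling time per unit search time: 0.14×28.9 + 0.2×12.1 = 6.466.
Rate = 3.94/(1 + 6.466) = 0.5278 kJ/s.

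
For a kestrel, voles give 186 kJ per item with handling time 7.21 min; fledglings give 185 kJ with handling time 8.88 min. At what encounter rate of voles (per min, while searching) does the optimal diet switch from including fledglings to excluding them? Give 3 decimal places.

0.582 per min

The zero-one rule: include fledglings iff E₂/h₂ > λE₁/(1+λh₁). Equality gives the switch point.
λE₁h₂ = E₂ + λE₂h₁ ⇒ λ = E₂/(E₁h₂ − E₂h₁) = 185/(1652 − 1334) = 0.5821 per min.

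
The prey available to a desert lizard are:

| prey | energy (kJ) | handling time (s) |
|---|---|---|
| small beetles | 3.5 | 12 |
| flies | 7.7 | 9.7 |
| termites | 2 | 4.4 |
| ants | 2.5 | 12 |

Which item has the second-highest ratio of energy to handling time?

termites

In descending order of E/h:
flies: 7.7/9.7 = 0.794 kJ/s
termites: 2/4.4 = 0.455 kJ/s
small beetles: 3.5/12 = 0.292 kJ/s
ants: 2.5/12 = 0.208 kJ/s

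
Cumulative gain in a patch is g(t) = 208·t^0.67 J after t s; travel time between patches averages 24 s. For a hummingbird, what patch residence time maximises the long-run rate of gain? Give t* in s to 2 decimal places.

Maximise g(t)/(T+t): set derivative to zero → g'(t)(T+t) = g(t).
g'(t) = 0.67·208·t^-0.33. Setting 0.67·208·t^-0.33 = 208·t^0.67/(24+t) gives 0.67(24+t) = t, so 0.33·t = 0.67×24.
t* = 0.67×24/0.33 = 48.73 s.

48.73 s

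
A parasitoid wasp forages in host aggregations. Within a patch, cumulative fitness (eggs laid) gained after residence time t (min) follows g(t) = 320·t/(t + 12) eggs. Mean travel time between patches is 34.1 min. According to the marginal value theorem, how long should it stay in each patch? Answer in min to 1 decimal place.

Maximise g(t)/(T+t): set derivative to zero → g'(t)(T+t) = g(t).
g'(t) = 320·12/(t + 12)². Setting 320·12/(t+12)² = 320t/[(t+12)(34.1+t)] gives 12(34.1+t) = t(t+12), so t² = 12×34.1 = 409.2.
t* = √409.2 = 20.23 min.

20.2 min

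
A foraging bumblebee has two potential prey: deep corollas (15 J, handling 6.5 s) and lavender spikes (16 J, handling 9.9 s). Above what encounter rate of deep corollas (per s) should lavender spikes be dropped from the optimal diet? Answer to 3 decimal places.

Drop lavender spikes once their profitability E₂/h₂ falls below the rate achievable on deep corollas alone: E₂/h₂ = λE₁/(1 + λh₁).
Solve for λ: λE₁h₂ = E₂(1 + λh₁) → λ(E₁h₂ − E₂h₁) = E₂ → λ = E₂/(E₁h₂ − E₂h₁).
λ = 16/(15×9.9 − 16×6.5) = 16/44.5 = 0.3596 per s.

0.360 per s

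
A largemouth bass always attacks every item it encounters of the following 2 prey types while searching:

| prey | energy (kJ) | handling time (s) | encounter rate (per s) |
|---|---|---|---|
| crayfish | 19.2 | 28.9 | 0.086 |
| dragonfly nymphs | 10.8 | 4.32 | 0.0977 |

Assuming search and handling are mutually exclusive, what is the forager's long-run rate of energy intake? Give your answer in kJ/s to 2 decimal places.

R = (0.086×19.2 + 0.0977×10.8) / (1 + 0.086×28.9 + 0.0977×4.32) = 2.706/3.907 = 0.6926 kJ/s.

0.69 kJ/s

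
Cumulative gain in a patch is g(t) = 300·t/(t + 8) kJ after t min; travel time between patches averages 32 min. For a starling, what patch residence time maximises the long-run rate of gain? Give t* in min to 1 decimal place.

By the marginal value theorem, leave when the instantaneous gain rate g'(t) equals the habitat-wide average g(t)/(T + t).
g'(t) = 300·8/(t + 8)². Setting 300·8/(t+8)² = 300t/[(t+8)(32+t)] gives 8(32+t) = t(t+8), so t² = 8×32 = 256.
t* = √256 = 16 min.

16.0 min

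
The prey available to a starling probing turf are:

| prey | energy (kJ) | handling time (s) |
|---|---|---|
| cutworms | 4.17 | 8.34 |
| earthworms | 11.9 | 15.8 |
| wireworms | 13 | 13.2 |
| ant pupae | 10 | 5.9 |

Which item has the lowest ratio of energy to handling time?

In descending order of E/h:
ant pupae: 10/5.9 = 1.69 kJ/s
wireworms: 13/13.2 = 0.985 kJ/s
earthworms: 11.9/15.8 = 0.753 kJ/s
cutworms: 4.17/8.34 = 0.5 kJ/s

cutworms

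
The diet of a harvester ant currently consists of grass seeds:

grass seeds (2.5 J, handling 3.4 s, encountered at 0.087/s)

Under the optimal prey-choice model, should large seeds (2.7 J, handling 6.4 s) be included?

Yes

On grass seeds alone, R = ΣλE/(1+Σλh) = 0.2175/1.296 = 0.1678 J/s.
large seeds: E/h = 2.7/6.4 = 0.4219 J/s.
0.4219 > 0.1678, so adding large seeds raises the average — include it.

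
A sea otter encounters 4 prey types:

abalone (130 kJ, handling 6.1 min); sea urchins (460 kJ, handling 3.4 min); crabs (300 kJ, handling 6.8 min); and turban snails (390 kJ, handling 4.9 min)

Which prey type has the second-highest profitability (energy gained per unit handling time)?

turban snails

Profitability E/h (kJ/min): abalone = 130/6.1 = 21.3, sea urchins = 460/3.4 = 135, crabs = 300/6.8 = 44.1, turban snails = 390/4.9 = 79.6.
Ranked: sea urchins > turban snails > crabs > abalone.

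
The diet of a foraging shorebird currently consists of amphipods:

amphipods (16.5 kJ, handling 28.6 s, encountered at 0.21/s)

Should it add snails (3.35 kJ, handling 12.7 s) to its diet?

Current rate: (0.21×16.5)/(1 + 0.21×28.6) = 0.4946 kJ/s.
Profitability of snails: 3.35/12.7 = 0.2638 kJ/s.
Since 0.2638 < R, time spent handling snails is better spent searching.

No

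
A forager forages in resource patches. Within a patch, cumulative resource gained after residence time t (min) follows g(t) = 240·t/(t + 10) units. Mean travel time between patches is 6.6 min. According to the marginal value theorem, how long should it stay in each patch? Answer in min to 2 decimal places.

8.12 min

By the marginal value theorem, leave when the instantaneous gain rate g'(t) equals the habitat-wide average g(t)/(T + t).
g'(t) = 240·10/(t + 10)². Setting 240·10/(t+10)² = 240t/[(t+10)(6.6+t)] gives 10(6.6+t) = t(t+10), so t² = 10×6.6 = 66.
t* = √66 = 8.124 min.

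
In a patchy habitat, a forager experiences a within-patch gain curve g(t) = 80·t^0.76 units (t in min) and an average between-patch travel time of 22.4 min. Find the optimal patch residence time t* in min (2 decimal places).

70.93 min

By the marginal value theorem, leave when the instantaneous gain rate g'(t) equals the habitat-wide average g(t)/(T + t).
g'(t) = 0.76·80·t^-0.24. Setting 0.76·80·t^-0.24 = 80·t^0.76/(22.4+t) gives 0.76(22.4+t) = t, so 0.24·t = 0.76×22.4.
t* = 0.76×22.4/0.24 = 70.93 min.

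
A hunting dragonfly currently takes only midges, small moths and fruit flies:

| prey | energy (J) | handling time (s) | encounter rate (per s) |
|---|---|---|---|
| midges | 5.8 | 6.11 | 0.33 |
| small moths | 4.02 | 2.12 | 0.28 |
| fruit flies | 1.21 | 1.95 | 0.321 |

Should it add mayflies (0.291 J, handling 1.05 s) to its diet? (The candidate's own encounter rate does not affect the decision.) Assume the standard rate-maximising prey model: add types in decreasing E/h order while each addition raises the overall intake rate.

Intake rate on the current diet: R = (0.33×5.8 + 0.28×4.02 + 0.321×1.21) / (1 + 0.33×6.11 + 0.28×2.12 + 0.321×1.95) = 3.428/4.236 = 0.8093 J/s.
Profitability of mayflies: 0.291/1.05 = 0.2771 J/s.
Since 0.2771 < R, time spent handling mayflies is better spent searching.

No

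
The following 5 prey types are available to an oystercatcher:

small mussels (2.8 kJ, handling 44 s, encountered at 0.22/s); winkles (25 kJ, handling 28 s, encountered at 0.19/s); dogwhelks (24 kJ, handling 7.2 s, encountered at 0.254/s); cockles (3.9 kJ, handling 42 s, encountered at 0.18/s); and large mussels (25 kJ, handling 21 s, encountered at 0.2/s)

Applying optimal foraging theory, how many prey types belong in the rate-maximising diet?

1

Profitabilities (E/h, kJ/s): dogwhelks 3.33, large mussels 1.19, winkles 0.893, cockles 0.0929, small mussels 0.0636. Add prey in this order while the next type's profitability exceeds the intake rate on those already taken.
Rate on top 1: 2.155. large mussels: 1.19 < 2.155 → exclude; stop.
Optimal diet: dogwhelks — 1 of 5 types.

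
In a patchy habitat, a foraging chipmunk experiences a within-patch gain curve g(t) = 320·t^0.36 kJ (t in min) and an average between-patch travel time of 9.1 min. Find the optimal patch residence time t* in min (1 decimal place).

Maximise g(t)/(T+t): set derivative to zero → g'(t)(T+t) = g(t).
g'(t) = 0.36·320·t^-0.64. Setting 0.36·320·t^-0.64 = 320·t^0.36/(9.1+t) gives 0.36(9.1+t) = t, so 0.64·t = 0.36×9.1.
t* = 0.36×9.1/0.64 = 5.119 min.

5.1 min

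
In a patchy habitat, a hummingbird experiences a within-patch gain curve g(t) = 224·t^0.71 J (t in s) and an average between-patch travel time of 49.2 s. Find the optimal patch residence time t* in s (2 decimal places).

Optimal t* satisfies g'(t*) = g(t*)/(T + t*).
g'(t) = 0.71·224·t^-0.29. Setting 0.71·224·t^-0.29 = 224·t^0.71/(49.2+t) gives 0.71(49.2+t) = t, so 0.29·t = 0.71×49.2.
t* = 0.71×49.2/0.29 = 120.5 s.

120.46 s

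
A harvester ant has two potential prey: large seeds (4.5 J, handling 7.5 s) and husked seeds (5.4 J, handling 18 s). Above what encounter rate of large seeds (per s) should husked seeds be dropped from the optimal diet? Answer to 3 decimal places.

0.133 per s

The zero-one rule: include husked seeds iff E₂/h₂ > λE₁/(1+λh₁). Equality gives the switch point.
λE₁h₂ = E₂ + λE₂h₁ ⇒ λ = E₂/(E₁h₂ − E₂h₁) = 5.4/(81 − 40.5) = 0.1333 per s.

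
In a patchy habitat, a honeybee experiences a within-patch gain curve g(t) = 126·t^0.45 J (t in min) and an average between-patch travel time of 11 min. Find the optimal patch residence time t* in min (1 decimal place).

9.0 min

By the marginal value theorem, leave when the instantaneous gain rate g'(t) equals the habitat-wide average g(t)/(T + t).
g'(t) = 0.45·126·t^-0.55. Setting 0.45·126·t^-0.55 = 126·t^0.45/(11+t) gives 0.45(11+t) = t, so 0.55·t = 0.45×11.
t* = 0.45×11/0.55 = 9 min.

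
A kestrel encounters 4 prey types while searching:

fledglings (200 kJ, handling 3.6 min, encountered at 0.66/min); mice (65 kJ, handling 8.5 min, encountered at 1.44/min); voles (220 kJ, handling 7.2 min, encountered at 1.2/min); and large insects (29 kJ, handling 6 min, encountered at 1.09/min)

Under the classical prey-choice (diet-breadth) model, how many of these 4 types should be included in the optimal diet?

1

Rank by E/h (kJ/min): fledglings 55.6, voles 30.6, mice 7.65, large insects 4.83. Include each in turn until the next type's E/h falls below the running intake rate.
Rate on top 1: 39.1. voles: 30.6 < 39.1 → exclude; stop.
Optimal diet: fledglings — 1 of 4 types.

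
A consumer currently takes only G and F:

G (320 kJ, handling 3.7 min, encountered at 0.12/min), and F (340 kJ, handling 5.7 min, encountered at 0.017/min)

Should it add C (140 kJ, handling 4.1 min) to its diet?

Yes

Intake rate on the current diet: R = (0.12×320 + 0.017×340) / (1 + 0.12×3.7 + 0.017×5.7) = 44.18/1.541 = 28.67 kJ/min.
Profitability of C: 140/4.1 = 34.15 kJ/min.
34.15 > 28.67, so adding C raises the average — include it.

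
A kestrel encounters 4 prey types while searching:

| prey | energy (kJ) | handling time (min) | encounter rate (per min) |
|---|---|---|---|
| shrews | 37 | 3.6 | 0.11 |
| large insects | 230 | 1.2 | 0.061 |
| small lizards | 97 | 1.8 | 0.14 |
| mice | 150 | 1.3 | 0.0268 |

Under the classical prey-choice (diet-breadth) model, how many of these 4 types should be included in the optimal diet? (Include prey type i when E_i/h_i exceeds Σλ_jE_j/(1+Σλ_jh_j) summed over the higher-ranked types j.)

Profitabilities (E/h, kJ/min): large insects 192, mice 115, small lizards 53.9, shrews 10.3. Add prey in this order while the next type's profitability exceeds the intake rate on those already taken.
Rate on top 1: 13.07. mice: 115 > 13.07 → include.
Rate on top 2: 16.29. small lizards: 53.9 > 16.29 → include.
Rate on top 3: 23.26. shrews: 10.3 < 23.26 → exclude; stop.
Optimal diet: large insects, mice, small lizards — 3 of 4 types.

3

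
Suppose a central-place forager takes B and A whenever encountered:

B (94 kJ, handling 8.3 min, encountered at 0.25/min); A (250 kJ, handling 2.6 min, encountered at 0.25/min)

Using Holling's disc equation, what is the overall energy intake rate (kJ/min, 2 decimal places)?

23.09 kJ/min

R = (0.25×94 + 0.25×250) / (1 + 0.25×8.3 + 0.25×2.6) = 86/3.725 = 23.09 kJ/min.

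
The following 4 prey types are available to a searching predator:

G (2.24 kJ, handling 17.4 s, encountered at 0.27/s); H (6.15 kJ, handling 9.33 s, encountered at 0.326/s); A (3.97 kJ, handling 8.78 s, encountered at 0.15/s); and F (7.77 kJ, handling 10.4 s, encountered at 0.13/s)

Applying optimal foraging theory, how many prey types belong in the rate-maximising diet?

Rank by E/h (kJ/s): F 0.747, H 0.659, A 0.452, G 0.129. Include each in turn until the next type's E/h falls below the running intake rate.
Rate on top 1: 0.4295. H: 0.659 > 0.4295 → include.
Rate on top 2: 0.559. A: 0.452 < 0.559 → exclude; stop.
Optimal diet: F, H — 2 of 4 types.

2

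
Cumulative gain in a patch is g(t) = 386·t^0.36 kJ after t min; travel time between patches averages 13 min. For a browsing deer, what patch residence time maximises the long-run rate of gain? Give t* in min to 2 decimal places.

7.31 min

Optimal t* satisfies g'(t*) = g(t*)/(T + t*).
g'(t) = 0.36·386·t^-0.64. Setting 0.36·386·t^-0.64 = 386·t^0.36/(13+t) gives 0.36(13+t) = t, so 0.64·t = 0.36×13.
t* = 0.36×13/0.64 = 7.312 min.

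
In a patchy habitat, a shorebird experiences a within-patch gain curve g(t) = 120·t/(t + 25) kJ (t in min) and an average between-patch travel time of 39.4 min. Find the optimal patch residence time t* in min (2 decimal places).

31.38 min

Optimal t* satisfies g'(t*) = g(t*)/(T + t*).
g'(t) = 120·25/(t + 25)². Setting 120·25/(t+25)² = 120t/[(t+25)(39.4+t)] gives 25(39.4+t) = t(t+25), so t² = 25×39.4 = 985.
t* = √985 = 31.38 min.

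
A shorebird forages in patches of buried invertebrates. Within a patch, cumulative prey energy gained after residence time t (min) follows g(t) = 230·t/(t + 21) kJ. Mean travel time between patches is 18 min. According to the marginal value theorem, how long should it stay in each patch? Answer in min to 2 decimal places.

19.44 min

By the marginal value theorem, leave when the instantaneous gain rate g'(t) equals the habitat-wide average g(t)/(T + t).
g'(t) = 230·21/(t + 21)². Setting 230·21/(t+21)² = 230t/[(t+21)(18+t)] gives 21(18+t) = t(t+21), so t² = 21×18 = 378.
t* = √378 = 19.44 min.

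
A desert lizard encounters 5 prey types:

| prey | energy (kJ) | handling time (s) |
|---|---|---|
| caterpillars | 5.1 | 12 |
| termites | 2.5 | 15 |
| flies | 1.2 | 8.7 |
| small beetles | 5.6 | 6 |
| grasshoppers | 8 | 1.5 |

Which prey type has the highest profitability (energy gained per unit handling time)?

Profitability E/h (kJ/s): caterpillars = 5.1/12 = 0.425, termites = 2.5/15 = 0.167, flies = 1.2/8.7 = 0.138, small beetles = 5.6/6 = 0.933, grasshoppers = 8/1.5 = 5.33.
Ranked: grasshoppers > small beetles > caterpillars > termites > flies.

grasshoppers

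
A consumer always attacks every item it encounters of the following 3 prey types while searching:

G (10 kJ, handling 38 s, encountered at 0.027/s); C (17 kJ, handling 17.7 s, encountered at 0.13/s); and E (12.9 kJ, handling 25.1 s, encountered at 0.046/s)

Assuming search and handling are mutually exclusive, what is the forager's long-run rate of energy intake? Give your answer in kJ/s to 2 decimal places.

R = (0.027×10 + 0.13×17 + 0.046×12.9) / (1 + 0.027×38 + 0.13×17.7 + 0.046×25.1) = 3.073/5.482 = 0.5607 kJ/s.

0.56 kJ/s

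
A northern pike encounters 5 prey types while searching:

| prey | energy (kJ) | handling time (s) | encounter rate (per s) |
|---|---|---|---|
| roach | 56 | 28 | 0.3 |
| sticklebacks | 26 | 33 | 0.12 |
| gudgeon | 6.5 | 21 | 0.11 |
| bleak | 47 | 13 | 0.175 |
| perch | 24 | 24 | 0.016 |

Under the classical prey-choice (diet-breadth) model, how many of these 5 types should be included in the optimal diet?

1

Rank by E/h (kJ/s): bleak 3.62, roach 2, perch 1, sticklebacks 0.788, gudgeon 0.31. Include each in turn until the next type's E/h falls below the running intake rate.
Rate on top 1: 2.511. roach: 2 < 2.511 → exclude; stop.
Optimal diet: bleak — 1 of 5 types.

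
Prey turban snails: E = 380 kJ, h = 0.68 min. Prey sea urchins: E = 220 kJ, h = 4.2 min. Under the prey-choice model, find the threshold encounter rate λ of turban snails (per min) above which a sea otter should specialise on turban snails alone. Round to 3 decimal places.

The zero-one rule: include sea urchins iff E₂/h₂ > λE₁/(1+λh₁). Equality gives the switch point.
λE₁h₂ = E₂ + λE₂h₁ ⇒ λ = E₂/(E₁h₂ − E₂h₁) = 220/(1596 − 149.6) = 0.1521 per min.

0.152 per min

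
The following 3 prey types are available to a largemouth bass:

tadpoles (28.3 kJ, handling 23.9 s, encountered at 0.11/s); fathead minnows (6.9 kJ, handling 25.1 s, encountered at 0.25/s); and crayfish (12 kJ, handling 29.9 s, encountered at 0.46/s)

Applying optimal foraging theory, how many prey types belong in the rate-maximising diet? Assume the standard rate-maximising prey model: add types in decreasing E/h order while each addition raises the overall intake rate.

1

E/h in descending order: tadpoles 1.18, crayfish 0.401, fathead minnows 0.275 kJ/s. The optimal diet is the largest prefix of this list for which every included type satisfies E_i/h_i > R on the types above it.
Rate on top 1: 0.8578. crayfish: 0.401 < 0.8578 → exclude; stop.
Optimal diet: tadpoles — 1 of 3 types.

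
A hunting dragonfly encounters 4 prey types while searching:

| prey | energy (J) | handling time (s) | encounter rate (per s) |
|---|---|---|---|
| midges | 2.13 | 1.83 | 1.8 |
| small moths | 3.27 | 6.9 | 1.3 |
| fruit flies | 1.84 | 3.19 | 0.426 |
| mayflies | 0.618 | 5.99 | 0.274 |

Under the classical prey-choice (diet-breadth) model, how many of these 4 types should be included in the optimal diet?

Profitabilities (E/h, J/s): midges 1.16, fruit flies 0.577, small moths 0.474, mayflies 0.103. Add prey in this order while the next type's profitability exceeds the intake rate on those already taken.
Rate on top 1: 0.8929. fruit flies: 0.577 < 0.8929 → exclude; stop.
Optimal diet: midges — 1 of 4 types.

1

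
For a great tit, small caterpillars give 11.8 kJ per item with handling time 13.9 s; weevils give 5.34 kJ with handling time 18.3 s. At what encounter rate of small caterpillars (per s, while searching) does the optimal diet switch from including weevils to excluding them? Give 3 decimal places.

0.038 per s

Drop weevils once their profitability E₂/h₂ falls below the rate achievable on small caterpillars alone: E₂/h₂ = λE₁/(1 + λh₁).
Solve for λ: λE₁h₂ = E₂(1 + λh₁) → λ(E₁h₂ − E₂h₁) = E₂ → λ = E₂/(E₁h₂ − E₂h₁).
λ = 5.34/(11.8×18.3 − 5.34×13.9) = 5.34/141.7 = 0.03768 per s.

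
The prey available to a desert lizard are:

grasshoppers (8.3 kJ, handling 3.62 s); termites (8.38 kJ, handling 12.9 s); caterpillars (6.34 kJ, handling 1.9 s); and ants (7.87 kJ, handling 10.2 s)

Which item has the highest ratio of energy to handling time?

Profitability E/h (kJ/s): grasshoppers = 8.3/3.62 = 2.29, termites = 8.38/12.9 = 0.65, caterpillars = 6.34/1.9 = 3.34, ants = 7.87/10.2 = 0.772.
Ranked: caterpillars > grasshoppers > ants > termites.

caterpillars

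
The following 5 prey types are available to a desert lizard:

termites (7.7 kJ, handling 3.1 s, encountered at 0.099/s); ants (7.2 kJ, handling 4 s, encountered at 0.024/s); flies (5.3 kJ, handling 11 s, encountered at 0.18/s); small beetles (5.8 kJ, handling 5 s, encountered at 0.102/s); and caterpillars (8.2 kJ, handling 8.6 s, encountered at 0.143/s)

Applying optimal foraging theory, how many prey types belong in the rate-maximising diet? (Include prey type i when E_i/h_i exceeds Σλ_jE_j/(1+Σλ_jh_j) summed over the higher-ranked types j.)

Rank by E/h (kJ/s): termites 2.48, ants 1.8, small beetles 1.16, caterpillars 0.953, flies 0.482. Include each in turn until the next type's E/h falls below the running intake rate.
Rate on top 1: 0.5833. ants: 1.8 > 0.5833 → include.
Rate on top 2: 0.6665. small beetles: 1.16 > 0.6665 → include.
Rate on top 3: 0.7981. caterpillars: 0.953 > 0.7981 → include.
Rate on top 4: 0.8589. flies: 0.482 < 0.8589 → exclude; stop.
Optimal diet: termites, ants, small beetles, caterpillars — 4 of 5 types.

4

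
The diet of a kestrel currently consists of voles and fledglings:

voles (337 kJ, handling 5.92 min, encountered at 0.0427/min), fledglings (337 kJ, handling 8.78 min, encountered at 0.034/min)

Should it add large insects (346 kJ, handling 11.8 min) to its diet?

Yes

Current rate: (0.0427×337 + 0.034×337)/(1 + 0.0427×5.92 + 0.034×8.78) = 16.66 kJ/min.
Profitability of large insects: 346/11.8 = 29.32 kJ/min.
29.32 > 16.66, so adding large insects raises the average — include it.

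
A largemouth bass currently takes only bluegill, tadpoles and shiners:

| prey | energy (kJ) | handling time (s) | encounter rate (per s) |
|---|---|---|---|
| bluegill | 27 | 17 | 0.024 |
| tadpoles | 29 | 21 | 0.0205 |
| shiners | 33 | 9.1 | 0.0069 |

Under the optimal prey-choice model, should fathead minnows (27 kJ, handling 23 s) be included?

On bluegill, tadpoles and shiners alone, R = ΣλE/(1+Σλh) = 1.47/1.901 = 0.7733 kJ/s.
fathead minnows: E/h = 27/23 = 1.174 kJ/s.
1.174 > 0.7733, so adding fathead minnows raises the average — include it.

Yes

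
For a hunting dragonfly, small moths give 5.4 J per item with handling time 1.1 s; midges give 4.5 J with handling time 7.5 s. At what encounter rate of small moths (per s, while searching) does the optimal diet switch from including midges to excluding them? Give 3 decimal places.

0.127 per s

The zero-one rule: include midges iff E₂/h₂ > λE₁/(1+λh₁). Equality gives the switch point.
λE₁h₂ = E₂ + λE₂h₁ ⇒ λ = E₂/(E₁h₂ − E₂h₁) = 4.5/(40.5 − 4.95) = 0.1266 per s.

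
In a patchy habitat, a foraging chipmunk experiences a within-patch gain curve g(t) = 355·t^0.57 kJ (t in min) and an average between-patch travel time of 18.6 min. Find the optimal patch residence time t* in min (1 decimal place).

Maximise g(t)/(T+t): set derivative to zero → g'(t)(T+t) = g(t).
g'(t) = 0.57·355·t^-0.43. Setting 0.57·355·t^-0.43 = 355·t^0.57/(18.6+t) gives 0.57(18.6+t) = t, so 0.43·t = 0.57×18.6.
t* = 0.57×18.6/0.43 = 24.66 min.

24.7 min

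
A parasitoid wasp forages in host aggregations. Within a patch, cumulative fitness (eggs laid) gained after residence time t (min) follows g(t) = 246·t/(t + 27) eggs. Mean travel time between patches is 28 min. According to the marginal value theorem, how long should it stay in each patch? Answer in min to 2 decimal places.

27.50 min

Maximise g(t)/(T+t): set derivative to zero → g'(t)(T+t) = g(t).
g'(t) = 246·27/(t + 27)². Setting 246·27/(t+27)² = 246t/[(t+27)(28+t)] gives 27(28+t) = t(t+27), so t² = 27×28 = 756.
t* = √756 = 27.5 min.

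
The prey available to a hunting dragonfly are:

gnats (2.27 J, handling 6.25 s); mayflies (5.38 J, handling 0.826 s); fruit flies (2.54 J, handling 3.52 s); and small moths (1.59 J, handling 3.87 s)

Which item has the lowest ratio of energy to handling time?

gnats

In descending order of E/h:
mayflies: 5.38/0.826 = 6.51 J/s
fruit flies: 2.54/3.52 = 0.722 J/s
small moths: 1.59/3.87 = 0.411 J/s
gnats: 2.27/6.25 = 0.363 J/s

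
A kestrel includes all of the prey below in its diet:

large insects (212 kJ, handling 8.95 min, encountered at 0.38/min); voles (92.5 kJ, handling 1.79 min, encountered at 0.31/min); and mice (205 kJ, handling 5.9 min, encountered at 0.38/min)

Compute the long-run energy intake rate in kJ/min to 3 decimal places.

25.999 kJ/min

R = (0.38×212 + 0.31×92.5 + 0.38×205) / (1 + 0.38×8.95 + 0.31×1.79 + 0.38×5.9) = 187.1/7.198 = 26 kJ/min.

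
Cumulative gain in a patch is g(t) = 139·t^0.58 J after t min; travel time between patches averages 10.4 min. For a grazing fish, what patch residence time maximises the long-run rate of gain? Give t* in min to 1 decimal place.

14.4 min

By the marginal value theorem, leave when the instantaneous gain rate g'(t) equals the habitat-wide average g(t)/(T + t).
g'(t) = 0.58·139·t^-0.42. Setting 0.58·139·t^-0.42 = 139·t^0.58/(10.4+t) gives 0.58(10.4+t) = t, so 0.42·t = 0.58×10.4.
t* = 0.58×10.4/0.42 = 14.36 min.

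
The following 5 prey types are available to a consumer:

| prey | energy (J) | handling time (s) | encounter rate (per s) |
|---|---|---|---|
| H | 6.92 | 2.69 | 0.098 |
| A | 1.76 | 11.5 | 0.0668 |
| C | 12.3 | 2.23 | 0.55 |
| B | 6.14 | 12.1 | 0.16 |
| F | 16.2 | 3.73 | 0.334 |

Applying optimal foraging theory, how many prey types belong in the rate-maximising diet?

Profitabilities (E/h, J/s): C 5.52, F 4.34, H 2.57, B 0.507, A 0.153. Add prey in this order while the next type's profitability exceeds the intake rate on those already taken.
Rate on top 1: 3.038. F: 4.34 > 3.038 → include.
Rate on top 2: 3.507. H: 2.57 < 3.507 → exclude; stop.
Optimal diet: C, F — 2 of 5 types.

2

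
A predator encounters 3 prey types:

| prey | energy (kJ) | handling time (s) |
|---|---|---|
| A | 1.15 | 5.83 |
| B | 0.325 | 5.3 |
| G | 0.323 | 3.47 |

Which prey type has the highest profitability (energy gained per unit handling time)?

A

In descending order of E/h:
A: 1.15/5.83 = 0.197 kJ/s
G: 0.323/3.47 = 0.0931 kJ/s
B: 0.325/5.3 = 0.0613 kJ/s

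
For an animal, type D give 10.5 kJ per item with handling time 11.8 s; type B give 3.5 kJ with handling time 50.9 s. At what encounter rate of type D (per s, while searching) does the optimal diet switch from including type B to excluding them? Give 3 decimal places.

0.007 per s

The zero-one rule: include type B iff E₂/h₂ > λE₁/(1+λh₁). Equality gives the switch point.
λE₁h₂ = E₂ + λE₂h₁ ⇒ λ = E₂/(E₁h₂ − E₂h₁) = 3.5/(534.4 − 41.3) = 0.007097 per s.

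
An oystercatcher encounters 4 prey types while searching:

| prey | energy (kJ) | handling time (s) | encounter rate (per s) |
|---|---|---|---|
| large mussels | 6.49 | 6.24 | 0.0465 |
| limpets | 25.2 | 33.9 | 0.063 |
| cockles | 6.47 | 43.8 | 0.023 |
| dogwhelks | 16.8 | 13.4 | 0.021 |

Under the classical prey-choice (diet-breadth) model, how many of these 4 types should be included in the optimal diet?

3

E/h in descending order: dogwhelks 1.25, large mussels 1.04, limpets 0.743, cockles 0.148 kJ/s. The optimal diet is the largest prefix of this list for which every included type satisfies E_i/h_i > R on the types above it.
Rate on top 1: 0.2753. large mussels: 1.04 > 0.2753 → include.
Rate on top 2: 0.4165. limpets: 0.743 > 0.4165 → include.
Rate on top 3: 0.6048. cockles: 0.148 < 0.6048 → exclude; stop.
Optimal diet: dogwhelks, large mussels, limpets — 3 of 4 types.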